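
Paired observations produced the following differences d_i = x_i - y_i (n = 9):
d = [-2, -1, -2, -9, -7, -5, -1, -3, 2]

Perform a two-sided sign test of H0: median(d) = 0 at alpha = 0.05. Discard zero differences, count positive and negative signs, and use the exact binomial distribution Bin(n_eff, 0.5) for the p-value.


Step 1: Discard zero differences. Original n = 9; n_eff = number of nonzero differences = 9.
Nonzero differences (with sign): -2, -1, -2, -9, -7, -5, -1, -3, +2
Step 2: Count signs: positive = 1, negative = 8.
Step 3: Under H0: P(positive) = 0.5, so the number of positives S ~ Bin(9, 0.5).
Step 4: Two-sided exact p-value = sum of Bin(9,0.5) probabilities at or below the observed probability = 0.039062.
Step 5: alpha = 0.05. reject H0.

n_eff = 9, pos = 1, neg = 8, p = 0.039062, reject H0.


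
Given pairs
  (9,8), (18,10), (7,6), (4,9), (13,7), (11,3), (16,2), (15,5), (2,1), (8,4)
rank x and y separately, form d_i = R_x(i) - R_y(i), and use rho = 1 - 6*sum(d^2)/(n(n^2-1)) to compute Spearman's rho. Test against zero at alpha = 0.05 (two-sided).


Step 1: Rank x and y separately (midranks; no ties here).
rank(x): 9->5, 18->10, 7->3, 4->2, 13->7, 11->6, 16->9, 15->8, 2->1, 8->4
rank(y): 8->8, 10->10, 6->6, 9->9, 7->7, 3->3, 2->2, 5->5, 1->1, 4->4
Step 2: d_i = R_x(i) - R_y(i); compute d_i^2.
  (5-8)^2=9, (10-10)^2=0, (3-6)^2=9, (2-9)^2=49, (7-7)^2=0, (6-3)^2=9, (9-2)^2=49, (8-5)^2=9, (1-1)^2=0, (4-4)^2=0
sum(d^2) = 134.
Step 3: rho = 1 - 6*134 / (10*(10^2 - 1)) = 1 - 804/990 = 0.187879.
Step 4: Under H0, t = rho * sqrt((n-2)/(1-rho^2)) = 0.5410 ~ t(8).
Step 5: Two-sided p-value from the t-distribution with 8 df = 0.603218.
Step 6: alpha = 0.05. fail to reject H0.

rho = 0.1879, p = 0.603218, fail to reject H0 at alpha = 0.05.


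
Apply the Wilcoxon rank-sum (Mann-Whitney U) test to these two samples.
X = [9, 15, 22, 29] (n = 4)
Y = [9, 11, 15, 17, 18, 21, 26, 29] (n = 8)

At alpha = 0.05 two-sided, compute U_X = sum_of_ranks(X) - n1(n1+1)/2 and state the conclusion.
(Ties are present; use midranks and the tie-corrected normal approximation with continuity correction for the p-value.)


Step 1: Combine and sort all 12 observations; assign midranks.
sorted (value, group): (9,X), (9,Y), (11,Y), (15,X), (15,Y), (17,Y), (18,Y), (21,Y), (22,X), (26,Y), (29,X), (29,Y)
ranks: 9->1.5, 9->1.5, 11->3, 15->4.5, 15->4.5, 17->6, 18->7, 21->8, 22->9, 26->10, 29->11.5, 29->11.5
Step 2: Rank sum for X: R1 = 1.5 + 4.5 + 9 + 11.5 = 26.5.
Step 3: U_X = R1 - n1(n1+1)/2 = 26.5 - 4*5/2 = 26.5 - 10 = 16.5.
       U_Y = n1*n2 - U_X = 32 - 16.5 = 15.5.
Step 4: Ties are present, so use the tie-corrected normal approximation (with continuity correction) for the p-value.
Step 5: p-value = 1.000000; compare to alpha = 0.05. fail to reject H0.

U_X = 16.5, p = 1.000000, fail to reject H0 at alpha = 0.05.


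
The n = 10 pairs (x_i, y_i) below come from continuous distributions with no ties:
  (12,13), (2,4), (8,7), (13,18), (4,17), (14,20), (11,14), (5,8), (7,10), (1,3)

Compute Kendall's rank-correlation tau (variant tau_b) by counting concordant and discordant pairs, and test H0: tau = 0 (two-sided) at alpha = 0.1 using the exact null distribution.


Step 1: Enumerate the 45 unordered pairs (i,j) with i<j and classify each by sign(x_j-x_i) * sign(y_j-y_i).
  (1,2):dx=-10,dy=-9->C; (1,3):dx=-4,dy=-6->C; (1,4):dx=+1,dy=+5->C; (1,5):dx=-8,dy=+4->D
  (1,6):dx=+2,dy=+7->C; (1,7):dx=-1,dy=+1->D; (1,8):dx=-7,dy=-5->C; (1,9):dx=-5,dy=-3->C
  (1,10):dx=-11,dy=-10->C; (2,3):dx=+6,dy=+3->C; (2,4):dx=+11,dy=+14->C; (2,5):dx=+2,dy=+13->C
  (2,6):dx=+12,dy=+16->C; (2,7):dx=+9,dy=+10->C; (2,8):dx=+3,dy=+4->C; (2,9):dx=+5,dy=+6->C
  (2,10):dx=-1,dy=-1->C; (3,4):dx=+5,dy=+11->C; (3,5):dx=-4,dy=+10->D; (3,6):dx=+6,dy=+13->C
  (3,7):dx=+3,dy=+7->C; (3,8):dx=-3,dy=+1->D; (3,9):dx=-1,dy=+3->D; (3,10):dx=-7,dy=-4->C
  (4,5):dx=-9,dy=-1->C; (4,6):dx=+1,dy=+2->C; (4,7):dx=-2,dy=-4->C; (4,8):dx=-8,dy=-10->C
  (4,9):dx=-6,dy=-8->C; (4,10):dx=-12,dy=-15->C; (5,6):dx=+10,dy=+3->C; (5,7):dx=+7,dy=-3->D
  (5,8):dx=+1,dy=-9->D; (5,9):dx=+3,dy=-7->D; (5,10):dx=-3,dy=-14->C; (6,7):dx=-3,dy=-6->C
  (6,8):dx=-9,dy=-12->C; (6,9):dx=-7,dy=-10->C; (6,10):dx=-13,dy=-17->C; (7,8):dx=-6,dy=-6->C
  (7,9):dx=-4,dy=-4->C; (7,10):dx=-10,dy=-11->C; (8,9):dx=+2,dy=+2->C; (8,10):dx=-4,dy=-5->C
  (9,10):dx=-6,dy=-7->C
Step 2: C = 37, D = 8, total pairs = 45.
Step 3: tau = (C - D)/(n(n-1)/2) = (37 - 8)/45 = 0.644444.
Step 4: Exact two-sided p-value (enumerate n! = 3628800 permutations of y under H0): p = 0.009148.
Step 5: alpha = 0.1. reject H0.

tau_b = 0.6444 (C=37, D=8), p = 0.009148, reject H0.


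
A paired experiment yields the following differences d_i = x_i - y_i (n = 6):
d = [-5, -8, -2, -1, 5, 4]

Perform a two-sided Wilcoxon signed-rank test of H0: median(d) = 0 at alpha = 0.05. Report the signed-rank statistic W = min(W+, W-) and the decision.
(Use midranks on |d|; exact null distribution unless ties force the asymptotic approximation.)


Step 1: Drop any zero differences (none here) and take |d_i|.
|d| = [5, 8, 2, 1, 5, 4]
Step 2: Midrank |d_i| (ties get averaged ranks).
ranks: |5|->4.5, |8|->6, |2|->2, |1|->1, |5|->4.5, |4|->3
Step 3: Attach original signs; sum ranks with positive sign and with negative sign.
W+ = 4.5 + 3 = 7.5
W- = 4.5 + 6 + 2 + 1 = 13.5
(Check: W+ + W- = 21 should equal n(n+1)/2 = 21.)
Step 4: Test statistic W = min(W+, W-) = 7.5.
Step 5: Ties in |d|, so use the tie-corrected normal approximation.
        E[W] = n(n+1)/4 = 6*7/4 = 10.5.
        Tie groups: |d|=5 (t=2); sum(t^3 - t) = 6.
        Var[W] = n(n+1)(2n+1)/24 - sum(t^3-t)/48 = 546/24 - 6/48 = 22.625.
        z = (W - E[W]) / sqrt(Var[W]) = (7.5 - 10.5) / 4.7566 = -0.6307.
        Two-sided p = 2*Phi(z) = 0.528233.
Step 6: alpha = 0.05. fail to reject H0.

W+ = 7.5, W- = 13.5, W = min = 7.5, p = 0.528233, fail to reject H0.


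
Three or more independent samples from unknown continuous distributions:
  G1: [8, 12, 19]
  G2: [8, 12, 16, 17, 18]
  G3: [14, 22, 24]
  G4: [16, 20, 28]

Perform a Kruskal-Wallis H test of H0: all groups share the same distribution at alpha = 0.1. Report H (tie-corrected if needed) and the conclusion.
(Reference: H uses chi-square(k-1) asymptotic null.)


Step 1: Combine all N = 14 observations and assign midranks.
sorted (value, group, rank): (8,G1,1.5), (8,G2,1.5), (12,G1,3.5), (12,G2,3.5), (14,G3,5), (16,G2,6.5), (16,G4,6.5), (17,G2,8), (18,G2,9), (19,G1,10), (20,G4,11), (22,G3,12), (24,G3,13), (28,G4,14)
Step 2: Sum ranks within each group.
R_1 = 15 (n_1 = 3)
R_2 = 28.5 (n_2 = 5)
R_3 = 30 (n_3 = 3)
R_4 = 31.5 (n_4 = 3)
Step 3: H = 12/(N(N+1)) * sum(R_i^2/n_i) - 3(N+1)
     = 12/(14*15) * (15^2/3 + 28.5^2/5 + 30^2/3 + 31.5^2/3) - 3*15
     = 0.057143 * 868.2 - 45
     = 4.611429.
Step 4: Ties present; correction factor C = 1 - 18/(14^3 - 14) = 0.993407. Corrected H = 4.611429 / 0.993407 = 4.642035.
Step 5: Under H0, H ~ chi^2(3); p-value = 0.199966.
Step 6: alpha = 0.1. fail to reject H0.

H = 4.6420, df = 3, p = 0.199966, fail to reject H0.


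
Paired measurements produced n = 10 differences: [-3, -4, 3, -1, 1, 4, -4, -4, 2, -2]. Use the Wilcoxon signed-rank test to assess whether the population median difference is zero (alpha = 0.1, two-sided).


Step 1: Drop any zero differences (none here) and take |d_i|.
|d| = [3, 4, 3, 1, 1, 4, 4, 4, 2, 2]
Step 2: Midrank |d_i| (ties get averaged ranks).
ranks: |3|->5.5, |4|->8.5, |3|->5.5, |1|->1.5, |1|->1.5, |4|->8.5, |4|->8.5, |4|->8.5, |2|->3.5, |2|->3.5
Step 3: Attach original signs; sum ranks with positive sign and with negative sign.
W+ = 5.5 + 1.5 + 8.5 + 3.5 = 19
W- = 5.5 + 8.5 + 1.5 + 8.5 + 8.5 + 3.5 = 36
(Check: W+ + W- = 55 should equal n(n+1)/2 = 55.)
Step 4: Test statistic W = min(W+, W-) = 19.
Step 5: Ties in |d|, so use the tie-corrected normal approximation.
        E[W] = n(n+1)/4 = 10*11/4 = 27.5.
        Tie groups: |d|=1 (t=2), |d|=2 (t=2), |d|=3 (t=2), |d|=4 (t=4); sum(t^3 - t) = 78.
        Var[W] = n(n+1)(2n+1)/24 - sum(t^3-t)/48 = 2310/24 - 78/48 = 94.625.
        z = (W - E[W]) / sqrt(Var[W]) = (19 - 27.5) / 9.7275 = -0.8738.
        Two-sided p = 2*Phi(z) = 0.382223.
Step 6: alpha = 0.1. fail to reject H0.

W+ = 19, W- = 36, W = min = 19, p = 0.382223, fail to reject H0.


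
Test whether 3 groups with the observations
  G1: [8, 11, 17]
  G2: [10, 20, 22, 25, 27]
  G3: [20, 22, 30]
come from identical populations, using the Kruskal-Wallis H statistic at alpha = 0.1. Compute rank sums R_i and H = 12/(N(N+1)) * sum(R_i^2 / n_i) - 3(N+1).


Step 1: Combine all N = 11 observations and assign midranks.
sorted (value, group, rank): (8,G1,1), (10,G2,2), (11,G1,3), (17,G1,4), (20,G2,5.5), (20,G3,5.5), (22,G2,7.5), (22,G3,7.5), (25,G2,9), (27,G2,10), (30,G3,11)
Step 2: Sum ranks within each group.
R_1 = 8 (n_1 = 3)
R_2 = 34 (n_2 = 5)
R_3 = 24 (n_3 = 3)
Step 3: H = 12/(N(N+1)) * sum(R_i^2/n_i) - 3(N+1)
     = 12/(11*12) * (8^2/3 + 34^2/5 + 24^2/3) - 3*12
     = 0.090909 * 444.533 - 36
     = 4.412121.
Step 4: Ties present; correction factor C = 1 - 12/(11^3 - 11) = 0.990909. Corrected H = 4.412121 / 0.990909 = 4.452599.
Step 5: Under H0, H ~ chi^2(2); p-value = 0.107927.
Step 6: alpha = 0.1. fail to reject H0.

H = 4.4526, df = 2, p = 0.107927, fail to reject H0.


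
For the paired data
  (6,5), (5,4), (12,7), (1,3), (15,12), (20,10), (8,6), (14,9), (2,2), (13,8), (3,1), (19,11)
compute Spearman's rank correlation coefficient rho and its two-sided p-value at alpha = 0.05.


Step 1: Rank x and y separately (midranks; no ties here).
rank(x): 6->5, 5->4, 12->7, 1->1, 15->10, 20->12, 8->6, 14->9, 2->2, 13->8, 3->3, 19->11
rank(y): 5->5, 4->4, 7->7, 3->3, 12->12, 10->10, 6->6, 9->9, 2->2, 8->8, 1->1, 11->11
Step 2: d_i = R_x(i) - R_y(i); compute d_i^2.
  (5-5)^2=0, (4-4)^2=0, (7-7)^2=0, (1-3)^2=4, (10-12)^2=4, (12-10)^2=4, (6-6)^2=0, (9-9)^2=0, (2-2)^2=0, (8-8)^2=0, (3-1)^2=4, (11-11)^2=0
sum(d^2) = 16.
Step 3: rho = 1 - 6*16 / (12*(12^2 - 1)) = 1 - 96/1716 = 0.944056.
Step 4: Under H0, t = rho * sqrt((n-2)/(1-rho^2)) = 9.0525 ~ t(10).
Step 5: Two-sided p-value from the t-distribution with 10 df = 0.000004.
Step 6: alpha = 0.05. reject H0.

rho = 0.9441, p = 0.000004, reject H0 at alpha = 0.05.


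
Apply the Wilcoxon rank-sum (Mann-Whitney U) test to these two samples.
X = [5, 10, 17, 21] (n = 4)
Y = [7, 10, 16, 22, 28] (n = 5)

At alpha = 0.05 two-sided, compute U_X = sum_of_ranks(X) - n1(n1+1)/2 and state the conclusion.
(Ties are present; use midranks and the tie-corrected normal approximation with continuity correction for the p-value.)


Step 1: Combine and sort all 9 observations; assign midranks.
sorted (value, group): (5,X), (7,Y), (10,X), (10,Y), (16,Y), (17,X), (21,X), (22,Y), (28,Y)
ranks: 5->1, 7->2, 10->3.5, 10->3.5, 16->5, 17->6, 21->7, 22->8, 28->9
Step 2: Rank sum for X: R1 = 1 + 3.5 + 6 + 7 = 17.5.
Step 3: U_X = R1 - n1(n1+1)/2 = 17.5 - 4*5/2 = 17.5 - 10 = 7.5.
       U_Y = n1*n2 - U_X = 20 - 7.5 = 12.5.
Step 4: Ties are present, so use the tie-corrected normal approximation (with continuity correction) for the p-value.
Step 5: p-value = 0.622753; compare to alpha = 0.05. fail to reject H0.

U_X = 7.5, p = 0.622753, fail to reject H0 at alpha = 0.05.


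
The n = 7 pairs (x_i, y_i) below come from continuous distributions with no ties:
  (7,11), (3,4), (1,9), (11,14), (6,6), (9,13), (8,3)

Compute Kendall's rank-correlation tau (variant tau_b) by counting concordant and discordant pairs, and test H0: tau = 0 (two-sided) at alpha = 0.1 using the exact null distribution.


Step 1: Enumerate the 21 unordered pairs (i,j) with i<j and classify each by sign(x_j-x_i) * sign(y_j-y_i).
  (1,2):dx=-4,dy=-7->C; (1,3):dx=-6,dy=-2->C; (1,4):dx=+4,dy=+3->C; (1,5):dx=-1,dy=-5->C
  (1,6):dx=+2,dy=+2->C; (1,7):dx=+1,dy=-8->D; (2,3):dx=-2,dy=+5->D; (2,4):dx=+8,dy=+10->C
  (2,5):dx=+3,dy=+2->C; (2,6):dx=+6,dy=+9->C; (2,7):dx=+5,dy=-1->D; (3,4):dx=+10,dy=+5->C
  (3,5):dx=+5,dy=-3->D; (3,6):dx=+8,dy=+4->C; (3,7):dx=+7,dy=-6->D; (4,5):dx=-5,dy=-8->C
  (4,6):dx=-2,dy=-1->C; (4,7):dx=-3,dy=-11->C; (5,6):dx=+3,dy=+7->C; (5,7):dx=+2,dy=-3->D
  (6,7):dx=-1,dy=-10->C
Step 2: C = 15, D = 6, total pairs = 21.
Step 3: tau = (C - D)/(n(n-1)/2) = (15 - 6)/21 = 0.428571.
Step 4: Exact two-sided p-value (enumerate n! = 5040 permutations of y under H0): p = 0.238889.
Step 5: alpha = 0.1. fail to reject H0.

tau_b = 0.4286 (C=15, D=6), p = 0.238889, fail to reject H0.


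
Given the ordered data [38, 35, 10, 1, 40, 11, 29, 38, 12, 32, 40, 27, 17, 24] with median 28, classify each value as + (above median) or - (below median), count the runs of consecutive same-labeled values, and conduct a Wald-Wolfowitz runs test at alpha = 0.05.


Step 1: Compute median = 28; label A = above, B = below.
Labels in order: AABBABAABAABBB  (n_A = 7, n_B = 7)
Step 2: Count runs R = 8.
Step 3: Under H0 (random ordering), E[R] = 2*n_A*n_B/(n_A+n_B) + 1 = 2*7*7/14 + 1 = 8.0000.
        Var[R] = 2*n_A*n_B*(2*n_A*n_B - n_A - n_B) / ((n_A+n_B)^2 * (n_A+n_B-1)) = 8232/2548 = 3.2308.
        SD[R] = 1.7974.
Step 4: R = E[R], so z = 0 with no continuity correction.
Step 5: Two-sided p-value via normal approximation = 2*(1 - Phi(|z|)) = 1.000000.
Step 6: alpha = 0.05. fail to reject H0.

R = 8, z = 0.0000, p = 1.000000, fail to reject H0.


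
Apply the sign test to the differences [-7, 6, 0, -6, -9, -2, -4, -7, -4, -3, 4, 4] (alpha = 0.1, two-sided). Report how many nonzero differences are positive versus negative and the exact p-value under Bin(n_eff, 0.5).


Step 1: Discard zero differences. Original n = 12; n_eff = number of nonzero differences = 11.
Nonzero differences (with sign): -7, +6, -6, -9, -2, -4, -7, -4, -3, +4, +4
Step 2: Count signs: positive = 3, negative = 8.
Step 3: Under H0: P(positive) = 0.5, so the number of positives S ~ Bin(11, 0.5).
Step 4: Two-sided exact p-value = sum of Bin(11,0.5) probabilities at or below the observed probability = 0.226562.
Step 5: alpha = 0.1. fail to reject H0.

n_eff = 11, pos = 3, neg = 8, p = 0.226562, fail to reject H0.


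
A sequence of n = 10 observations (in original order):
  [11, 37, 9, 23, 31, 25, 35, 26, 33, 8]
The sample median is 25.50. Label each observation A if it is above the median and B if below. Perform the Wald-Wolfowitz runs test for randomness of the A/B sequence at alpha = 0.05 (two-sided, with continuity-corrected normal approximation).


Step 1: Compute median = 25.50; label A = above, B = below.
Labels in order: BABBABAAAB  (n_A = 5, n_B = 5)
Step 2: Count runs R = 7.
Step 3: Under H0 (random ordering), E[R] = 2*n_A*n_B/(n_A+n_B) + 1 = 2*5*5/10 + 1 = 6.0000.
        Var[R] = 2*n_A*n_B*(2*n_A*n_B - n_A - n_B) / ((n_A+n_B)^2 * (n_A+n_B-1)) = 2000/900 = 2.2222.
        SD[R] = 1.4907.
Step 4: Continuity-corrected z = (R - 0.5 - E[R]) / SD[R] = (7 - 0.5 - 6.0000) / 1.4907 = 0.3354.
Step 5: Two-sided p-value via normal approximation = 2*(1 - Phi(|z|)) = 0.737316.
Step 6: alpha = 0.05. fail to reject H0.

R = 7, z = 0.3354, p = 0.737316, fail to reject H0.


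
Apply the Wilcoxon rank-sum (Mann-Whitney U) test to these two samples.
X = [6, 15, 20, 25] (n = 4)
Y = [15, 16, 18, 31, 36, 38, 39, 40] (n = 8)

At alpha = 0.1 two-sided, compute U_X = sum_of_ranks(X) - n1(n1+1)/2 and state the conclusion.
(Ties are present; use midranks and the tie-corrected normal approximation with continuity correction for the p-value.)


Step 1: Combine and sort all 12 observations; assign midranks.
sorted (value, group): (6,X), (15,X), (15,Y), (16,Y), (18,Y), (20,X), (25,X), (31,Y), (36,Y), (38,Y), (39,Y), (40,Y)
ranks: 6->1, 15->2.5, 15->2.5, 16->4, 18->5, 20->6, 25->7, 31->8, 36->9, 38->10, 39->11, 40->12
Step 2: Rank sum for X: R1 = 1 + 2.5 + 6 + 7 = 16.5.
Step 3: U_X = R1 - n1(n1+1)/2 = 16.5 - 4*5/2 = 16.5 - 10 = 6.5.
       U_Y = n1*n2 - U_X = 32 - 6.5 = 25.5.
Step 4: Ties are present, so use the tie-corrected normal approximation (with continuity correction) for the p-value.
Step 5: p-value = 0.125707; compare to alpha = 0.1. fail to reject H0.

U_X = 6.5, p = 0.125707, fail to reject H0 at alpha = 0.1.


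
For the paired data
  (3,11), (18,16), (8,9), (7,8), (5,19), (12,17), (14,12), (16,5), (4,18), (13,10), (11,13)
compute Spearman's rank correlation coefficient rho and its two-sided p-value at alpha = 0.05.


Step 1: Rank x and y separately (midranks; no ties here).
rank(x): 3->1, 18->11, 8->5, 7->4, 5->3, 12->7, 14->9, 16->10, 4->2, 13->8, 11->6
rank(y): 11->5, 16->8, 9->3, 8->2, 19->11, 17->9, 12->6, 5->1, 18->10, 10->4, 13->7
Step 2: d_i = R_x(i) - R_y(i); compute d_i^2.
  (1-5)^2=16, (11-8)^2=9, (5-3)^2=4, (4-2)^2=4, (3-11)^2=64, (7-9)^2=4, (9-6)^2=9, (10-1)^2=81, (2-10)^2=64, (8-4)^2=16, (6-7)^2=1
sum(d^2) = 272.
Step 3: rho = 1 - 6*272 / (11*(11^2 - 1)) = 1 - 1632/1320 = -0.236364.
Step 4: Under H0, t = rho * sqrt((n-2)/(1-rho^2)) = -0.7298 ~ t(9).
Step 5: Two-sided p-value from the t-distribution with 9 df = 0.484091.
Step 6: alpha = 0.05. fail to reject H0.

rho = -0.2364, p = 0.484091, fail to reject H0 at alpha = 0.05.


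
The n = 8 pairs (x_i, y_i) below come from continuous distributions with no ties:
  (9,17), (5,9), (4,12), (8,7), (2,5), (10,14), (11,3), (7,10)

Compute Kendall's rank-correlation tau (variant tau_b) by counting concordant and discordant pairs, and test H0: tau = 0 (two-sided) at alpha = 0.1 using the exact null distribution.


Step 1: Enumerate the 28 unordered pairs (i,j) with i<j and classify each by sign(x_j-x_i) * sign(y_j-y_i).
  (1,2):dx=-4,dy=-8->C; (1,3):dx=-5,dy=-5->C; (1,4):dx=-1,dy=-10->C; (1,5):dx=-7,dy=-12->C
  (1,6):dx=+1,dy=-3->D; (1,7):dx=+2,dy=-14->D; (1,8):dx=-2,dy=-7->C; (2,3):dx=-1,dy=+3->D
  (2,4):dx=+3,dy=-2->D; (2,5):dx=-3,dy=-4->C; (2,6):dx=+5,dy=+5->C; (2,7):dx=+6,dy=-6->D
  (2,8):dx=+2,dy=+1->C; (3,4):dx=+4,dy=-5->D; (3,5):dx=-2,dy=-7->C; (3,6):dx=+6,dy=+2->C
  (3,7):dx=+7,dy=-9->D; (3,8):dx=+3,dy=-2->D; (4,5):dx=-6,dy=-2->C; (4,6):dx=+2,dy=+7->C
  (4,7):dx=+3,dy=-4->D; (4,8):dx=-1,dy=+3->D; (5,6):dx=+8,dy=+9->C; (5,7):dx=+9,dy=-2->D
  (5,8):dx=+5,dy=+5->C; (6,7):dx=+1,dy=-11->D; (6,8):dx=-3,dy=-4->C; (7,8):dx=-4,dy=+7->D
Step 2: C = 15, D = 13, total pairs = 28.
Step 3: tau = (C - D)/(n(n-1)/2) = (15 - 13)/28 = 0.071429.
Step 4: Exact two-sided p-value (enumerate n! = 40320 permutations of y under H0): p = 0.904861.
Step 5: alpha = 0.1. fail to reject H0.

tau_b = 0.0714 (C=15, D=13), p = 0.904861, fail to reject H0.


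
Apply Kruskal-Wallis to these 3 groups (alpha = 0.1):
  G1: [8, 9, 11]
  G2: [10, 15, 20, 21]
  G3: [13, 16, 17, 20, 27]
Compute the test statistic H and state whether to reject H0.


Step 1: Combine all N = 12 observations and assign midranks.
sorted (value, group, rank): (8,G1,1), (9,G1,2), (10,G2,3), (11,G1,4), (13,G3,5), (15,G2,6), (16,G3,7), (17,G3,8), (20,G2,9.5), (20,G3,9.5), (21,G2,11), (27,G3,12)
Step 2: Sum ranks within each group.
R_1 = 7 (n_1 = 3)
R_2 = 29.5 (n_2 = 4)
R_3 = 41.5 (n_3 = 5)
Step 3: H = 12/(N(N+1)) * sum(R_i^2/n_i) - 3(N+1)
     = 12/(12*13) * (7^2/3 + 29.5^2/4 + 41.5^2/5) - 3*13
     = 0.076923 * 578.346 - 39
     = 5.488141.
Step 4: Ties present; correction factor C = 1 - 6/(12^3 - 12) = 0.996503. Corrected H = 5.488141 / 0.996503 = 5.507398.
Step 5: Under H0, H ~ chi^2(2); p-value = 0.063692.
Step 6: alpha = 0.1. reject H0.

H = 5.5074, df = 2, p = 0.063692, reject H0.


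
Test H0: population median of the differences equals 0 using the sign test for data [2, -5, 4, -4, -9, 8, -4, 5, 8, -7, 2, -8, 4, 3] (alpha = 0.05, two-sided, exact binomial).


Step 1: Discard zero differences. Original n = 14; n_eff = number of nonzero differences = 14.
Nonzero differences (with sign): +2, -5, +4, -4, -9, +8, -4, +5, +8, -7, +2, -8, +4, +3
Step 2: Count signs: positive = 8, negative = 6.
Step 3: Under H0: P(positive) = 0.5, so the number of positives S ~ Bin(14, 0.5).
Step 4: Two-sided exact p-value = sum of Bin(14,0.5) probabilities at or below the observed probability = 0.790527.
Step 5: alpha = 0.05. fail to reject H0.

n_eff = 14, pos = 8, neg = 6, p = 0.790527, fail to reject H0.


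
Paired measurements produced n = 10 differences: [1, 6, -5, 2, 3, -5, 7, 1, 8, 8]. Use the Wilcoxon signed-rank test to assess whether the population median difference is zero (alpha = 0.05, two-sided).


Step 1: Drop any zero differences (none here) and take |d_i|.
|d| = [1, 6, 5, 2, 3, 5, 7, 1, 8, 8]
Step 2: Midrank |d_i| (ties get averaged ranks).
ranks: |1|->1.5, |6|->7, |5|->5.5, |2|->3, |3|->4, |5|->5.5, |7|->8, |1|->1.5, |8|->9.5, |8|->9.5
Step 3: Attach original signs; sum ranks with positive sign and with negative sign.
W+ = 1.5 + 7 + 3 + 4 + 8 + 1.5 + 9.5 + 9.5 = 44
W- = 5.5 + 5.5 = 11
(Check: W+ + W- = 55 should equal n(n+1)/2 = 55.)
Step 4: Test statistic W = min(W+, W-) = 11.
Step 5: Ties in |d|, so use the tie-corrected normal approximation.
        E[W] = n(n+1)/4 = 10*11/4 = 27.5.
        Tie groups: |d|=1 (t=2), |d|=5 (t=2), |d|=8 (t=2); sum(t^3 - t) = 18.
        Var[W] = n(n+1)(2n+1)/24 - sum(t^3-t)/48 = 2310/24 - 18/48 = 95.875.
        z = (W - E[W]) / sqrt(Var[W]) = (11 - 27.5) / 9.7916 = -1.6851.
        Two-sided p = 2*Phi(z) = 0.091965.
Step 6: alpha = 0.05. fail to reject H0.

W+ = 44, W- = 11, W = min = 11, p = 0.091965, fail to reject H0.


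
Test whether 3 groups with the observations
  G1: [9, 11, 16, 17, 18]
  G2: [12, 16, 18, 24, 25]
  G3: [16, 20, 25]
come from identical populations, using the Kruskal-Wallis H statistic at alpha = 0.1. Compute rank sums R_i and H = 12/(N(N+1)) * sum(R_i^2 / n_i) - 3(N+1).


Step 1: Combine all N = 13 observations and assign midranks.
sorted (value, group, rank): (9,G1,1), (11,G1,2), (12,G2,3), (16,G1,5), (16,G2,5), (16,G3,5), (17,G1,7), (18,G1,8.5), (18,G2,8.5), (20,G3,10), (24,G2,11), (25,G2,12.5), (25,G3,12.5)
Step 2: Sum ranks within each group.
R_1 = 23.5 (n_1 = 5)
R_2 = 40 (n_2 = 5)
R_3 = 27.5 (n_3 = 3)
Step 3: H = 12/(N(N+1)) * sum(R_i^2/n_i) - 3(N+1)
     = 12/(13*14) * (23.5^2/5 + 40^2/5 + 27.5^2/3) - 3*14
     = 0.065934 * 682.533 - 42
     = 3.002198.
Step 4: Ties present; correction factor C = 1 - 36/(13^3 - 13) = 0.983516. Corrected H = 3.002198 / 0.983516 = 3.052514.
Step 5: Under H0, H ~ chi^2(2); p-value = 0.217348.
Step 6: alpha = 0.1. fail to reject H0.

H = 3.0525, df = 2, p = 0.217348, fail to reject H0.


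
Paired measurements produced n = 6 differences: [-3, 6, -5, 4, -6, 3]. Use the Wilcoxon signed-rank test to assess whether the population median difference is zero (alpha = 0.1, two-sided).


Step 1: Drop any zero differences (none here) and take |d_i|.
|d| = [3, 6, 5, 4, 6, 3]
Step 2: Midrank |d_i| (ties get averaged ranks).
ranks: |3|->1.5, |6|->5.5, |5|->4, |4|->3, |6|->5.5, |3|->1.5
Step 3: Attach original signs; sum ranks with positive sign and with negative sign.
W+ = 5.5 + 3 + 1.5 = 10
W- = 1.5 + 4 + 5.5 = 11
(Check: W+ + W- = 21 should equal n(n+1)/2 = 21.)
Step 4: Test statistic W = min(W+, W-) = 10.
Step 5: Ties in |d|, so use the tie-corrected normal approximation.
        E[W] = n(n+1)/4 = 6*7/4 = 10.5.
        Tie groups: |d|=3 (t=2), |d|=6 (t=2); sum(t^3 - t) = 12.
        Var[W] = n(n+1)(2n+1)/24 - sum(t^3-t)/48 = 546/24 - 12/48 = 22.5.
        z = (W - E[W]) / sqrt(Var[W]) = (10 - 10.5) / 4.7434 = -0.1054.
        Two-sided p = 2*Phi(z) = 0.916051.
Step 6: alpha = 0.1. fail to reject H0.

W+ = 10, W- = 11, W = min = 10, p = 0.916051, fail to reject H0.


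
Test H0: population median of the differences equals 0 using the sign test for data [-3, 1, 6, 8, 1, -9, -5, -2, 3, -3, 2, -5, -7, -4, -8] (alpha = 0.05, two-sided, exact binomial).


Step 1: Discard zero differences. Original n = 15; n_eff = number of nonzero differences = 15.
Nonzero differences (with sign): -3, +1, +6, +8, +1, -9, -5, -2, +3, -3, +2, -5, -7, -4, -8
Step 2: Count signs: positive = 6, negative = 9.
Step 3: Under H0: P(positive) = 0.5, so the number of positives S ~ Bin(15, 0.5).
Step 4: Two-sided exact p-value = sum of Bin(15,0.5) probabilities at or below the observed probability = 0.607239.
Step 5: alpha = 0.05. fail to reject H0.

n_eff = 15, pos = 6, neg = 9, p = 0.607239, fail to reject H0.


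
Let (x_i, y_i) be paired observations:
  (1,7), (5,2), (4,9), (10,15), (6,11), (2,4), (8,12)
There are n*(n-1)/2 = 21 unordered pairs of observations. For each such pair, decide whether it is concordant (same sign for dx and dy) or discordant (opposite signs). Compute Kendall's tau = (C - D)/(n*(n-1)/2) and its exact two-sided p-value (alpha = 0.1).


Step 1: Enumerate the 21 unordered pairs (i,j) with i<j and classify each by sign(x_j-x_i) * sign(y_j-y_i).
  (1,2):dx=+4,dy=-5->D; (1,3):dx=+3,dy=+2->C; (1,4):dx=+9,dy=+8->C; (1,5):dx=+5,dy=+4->C
  (1,6):dx=+1,dy=-3->D; (1,7):dx=+7,dy=+5->C; (2,3):dx=-1,dy=+7->D; (2,4):dx=+5,dy=+13->C
  (2,5):dx=+1,dy=+9->C; (2,6):dx=-3,dy=+2->D; (2,7):dx=+3,dy=+10->C; (3,4):dx=+6,dy=+6->C
  (3,5):dx=+2,dy=+2->C; (3,6):dx=-2,dy=-5->C; (3,7):dx=+4,dy=+3->C; (4,5):dx=-4,dy=-4->C
  (4,6):dx=-8,dy=-11->C; (4,7):dx=-2,dy=-3->C; (5,6):dx=-4,dy=-7->C; (5,7):dx=+2,dy=+1->C
  (6,7):dx=+6,dy=+8->C
Step 2: C = 17, D = 4, total pairs = 21.
Step 3: tau = (C - D)/(n(n-1)/2) = (17 - 4)/21 = 0.619048.
Step 4: Exact two-sided p-value (enumerate n! = 5040 permutations of y under H0): p = 0.069048.
Step 5: alpha = 0.1. reject H0.

tau_b = 0.6190 (C=17, D=4), p = 0.069048, reject H0.


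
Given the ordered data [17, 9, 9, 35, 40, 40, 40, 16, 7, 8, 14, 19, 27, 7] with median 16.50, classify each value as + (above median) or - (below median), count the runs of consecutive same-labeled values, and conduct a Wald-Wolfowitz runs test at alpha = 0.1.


Step 1: Compute median = 16.50; label A = above, B = below.
Labels in order: ABBAAAABBBBAAB  (n_A = 7, n_B = 7)
Step 2: Count runs R = 6.
Step 3: Under H0 (random ordering), E[R] = 2*n_A*n_B/(n_A+n_B) + 1 = 2*7*7/14 + 1 = 8.0000.
        Var[R] = 2*n_A*n_B*(2*n_A*n_B - n_A - n_B) / ((n_A+n_B)^2 * (n_A+n_B-1)) = 8232/2548 = 3.2308.
        SD[R] = 1.7974.
Step 4: Continuity-corrected z = (R + 0.5 - E[R]) / SD[R] = (6 + 0.5 - 8.0000) / 1.7974 = -0.8345.
Step 5: Two-sided p-value via normal approximation = 2*(1 - Phi(|z|)) = 0.403986.
Step 6: alpha = 0.1. fail to reject H0.

R = 6, z = -0.8345, p = 0.403986, fail to reject H0.


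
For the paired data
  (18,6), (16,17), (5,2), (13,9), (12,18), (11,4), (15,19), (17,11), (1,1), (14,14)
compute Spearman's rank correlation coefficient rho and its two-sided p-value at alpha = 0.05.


Step 1: Rank x and y separately (midranks; no ties here).
rank(x): 18->10, 16->8, 5->2, 13->5, 12->4, 11->3, 15->7, 17->9, 1->1, 14->6
rank(y): 6->4, 17->8, 2->2, 9->5, 18->9, 4->3, 19->10, 11->6, 1->1, 14->7
Step 2: d_i = R_x(i) - R_y(i); compute d_i^2.
  (10-4)^2=36, (8-8)^2=0, (2-2)^2=0, (5-5)^2=0, (4-9)^2=25, (3-3)^2=0, (7-10)^2=9, (9-6)^2=9, (1-1)^2=0, (6-7)^2=1
sum(d^2) = 80.
Step 3: rho = 1 - 6*80 / (10*(10^2 - 1)) = 1 - 480/990 = 0.515152.
Step 4: Under H0, t = rho * sqrt((n-2)/(1-rho^2)) = 1.7000 ~ t(8).
Step 5: Two-sided p-value from the t-distribution with 8 df = 0.127553.
Step 6: alpha = 0.05. fail to reject H0.

rho = 0.5152, p = 0.127553, fail to reject H0 at alpha = 0.05.


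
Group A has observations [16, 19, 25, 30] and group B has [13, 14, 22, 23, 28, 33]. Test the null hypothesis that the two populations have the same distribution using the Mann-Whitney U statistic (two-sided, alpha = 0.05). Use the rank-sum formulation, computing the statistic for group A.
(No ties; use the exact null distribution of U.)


Step 1: Combine and sort all 10 observations; assign midranks.
sorted (value, group): (13,Y), (14,Y), (16,X), (19,X), (22,Y), (23,Y), (25,X), (28,Y), (30,X), (33,Y)
ranks: 13->1, 14->2, 16->3, 19->4, 22->5, 23->6, 25->7, 28->8, 30->9, 33->10
Step 2: Rank sum for X: R1 = 3 + 4 + 7 + 9 = 23.
Step 3: U_X = R1 - n1(n1+1)/2 = 23 - 4*5/2 = 23 - 10 = 13.
       U_Y = n1*n2 - U_X = 24 - 13 = 11.
Step 4: No ties, so the exact null distribution of U (based on enumerating the C(10,4) = 210 equally likely rank assignments) gives the two-sided p-value.
Step 5: p-value = 0.914286; compare to alpha = 0.05. fail to reject H0.

U_X = 13, p = 0.914286, fail to reject H0 at alpha = 0.05.


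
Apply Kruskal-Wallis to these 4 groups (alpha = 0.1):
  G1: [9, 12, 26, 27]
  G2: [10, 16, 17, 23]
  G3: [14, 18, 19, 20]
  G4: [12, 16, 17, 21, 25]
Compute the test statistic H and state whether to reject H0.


Step 1: Combine all N = 17 observations and assign midranks.
sorted (value, group, rank): (9,G1,1), (10,G2,2), (12,G1,3.5), (12,G4,3.5), (14,G3,5), (16,G2,6.5), (16,G4,6.5), (17,G2,8.5), (17,G4,8.5), (18,G3,10), (19,G3,11), (20,G3,12), (21,G4,13), (23,G2,14), (25,G4,15), (26,G1,16), (27,G1,17)
Step 2: Sum ranks within each group.
R_1 = 37.5 (n_1 = 4)
R_2 = 31 (n_2 = 4)
R_3 = 38 (n_3 = 4)
R_4 = 46.5 (n_4 = 5)
Step 3: H = 12/(N(N+1)) * sum(R_i^2/n_i) - 3(N+1)
     = 12/(17*18) * (37.5^2/4 + 31^2/4 + 38^2/4 + 46.5^2/5) - 3*18
     = 0.039216 * 1385.26 - 54
     = 0.324020.
Step 4: Ties present; correction factor C = 1 - 18/(17^3 - 17) = 0.996324. Corrected H = 0.324020 / 0.996324 = 0.325215.
Step 5: Under H0, H ~ chi^2(3); p-value = 0.955218.
Step 6: alpha = 0.1. fail to reject H0.

H = 0.3252, df = 3, p = 0.955218, fail to reject H0.


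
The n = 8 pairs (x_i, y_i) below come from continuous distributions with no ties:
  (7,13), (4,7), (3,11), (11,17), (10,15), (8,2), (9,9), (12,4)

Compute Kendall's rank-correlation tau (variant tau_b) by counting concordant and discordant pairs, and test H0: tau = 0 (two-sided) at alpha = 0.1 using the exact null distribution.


Step 1: Enumerate the 28 unordered pairs (i,j) with i<j and classify each by sign(x_j-x_i) * sign(y_j-y_i).
  (1,2):dx=-3,dy=-6->C; (1,3):dx=-4,dy=-2->C; (1,4):dx=+4,dy=+4->C; (1,5):dx=+3,dy=+2->C
  (1,6):dx=+1,dy=-11->D; (1,7):dx=+2,dy=-4->D; (1,8):dx=+5,dy=-9->D; (2,3):dx=-1,dy=+4->D
  (2,4):dx=+7,dy=+10->C; (2,5):dx=+6,dy=+8->C; (2,6):dx=+4,dy=-5->D; (2,7):dx=+5,dy=+2->C
  (2,8):dx=+8,dy=-3->D; (3,4):dx=+8,dy=+6->C; (3,5):dx=+7,dy=+4->C; (3,6):dx=+5,dy=-9->D
  (3,7):dx=+6,dy=-2->D; (3,8):dx=+9,dy=-7->D; (4,5):dx=-1,dy=-2->C; (4,6):dx=-3,dy=-15->C
  (4,7):dx=-2,dy=-8->C; (4,8):dx=+1,dy=-13->D; (5,6):dx=-2,dy=-13->C; (5,7):dx=-1,dy=-6->C
  (5,8):dx=+2,dy=-11->D; (6,7):dx=+1,dy=+7->C; (6,8):dx=+4,dy=+2->C; (7,8):dx=+3,dy=-5->D
Step 2: C = 16, D = 12, total pairs = 28.
Step 3: tau = (C - D)/(n(n-1)/2) = (16 - 12)/28 = 0.142857.
Step 4: Exact two-sided p-value (enumerate n! = 40320 permutations of y under H0): p = 0.719544.
Step 5: alpha = 0.1. fail to reject H0.

tau_b = 0.1429 (C=16, D=12), p = 0.719544, fail to reject H0.


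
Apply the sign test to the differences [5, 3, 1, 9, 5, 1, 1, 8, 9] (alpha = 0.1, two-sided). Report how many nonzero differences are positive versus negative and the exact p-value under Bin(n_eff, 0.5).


Step 1: Discard zero differences. Original n = 9; n_eff = number of nonzero differences = 9.
Nonzero differences (with sign): +5, +3, +1, +9, +5, +1, +1, +8, +9
Step 2: Count signs: positive = 9, negative = 0.
Step 3: Under H0: P(positive) = 0.5, so the number of positives S ~ Bin(9, 0.5).
Step 4: Two-sided exact p-value = sum of Bin(9,0.5) probabilities at or below the observed probability = 0.003906.
Step 5: alpha = 0.1. reject H0.

n_eff = 9, pos = 9, neg = 0, p = 0.003906, reject H0.


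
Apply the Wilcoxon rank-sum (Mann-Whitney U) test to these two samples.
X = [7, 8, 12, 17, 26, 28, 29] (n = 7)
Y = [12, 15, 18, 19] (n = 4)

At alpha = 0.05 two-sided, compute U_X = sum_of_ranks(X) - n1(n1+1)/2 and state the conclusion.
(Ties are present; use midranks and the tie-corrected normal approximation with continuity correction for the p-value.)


Step 1: Combine and sort all 11 observations; assign midranks.
sorted (value, group): (7,X), (8,X), (12,X), (12,Y), (15,Y), (17,X), (18,Y), (19,Y), (26,X), (28,X), (29,X)
ranks: 7->1, 8->2, 12->3.5, 12->3.5, 15->5, 17->6, 18->7, 19->8, 26->9, 28->10, 29->11
Step 2: Rank sum for X: R1 = 1 + 2 + 3.5 + 6 + 9 + 10 + 11 = 42.5.
Step 3: U_X = R1 - n1(n1+1)/2 = 42.5 - 7*8/2 = 42.5 - 28 = 14.5.
       U_Y = n1*n2 - U_X = 28 - 14.5 = 13.5.
Step 4: Ties are present, so use the tie-corrected normal approximation (with continuity correction) for the p-value.
Step 5: p-value = 1.000000; compare to alpha = 0.05. fail to reject H0.

U_X = 14.5, p = 1.000000, fail to reject H0 at alpha = 0.05.


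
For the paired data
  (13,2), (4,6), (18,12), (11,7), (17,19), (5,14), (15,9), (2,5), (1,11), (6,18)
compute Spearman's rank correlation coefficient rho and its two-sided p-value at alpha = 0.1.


Step 1: Rank x and y separately (midranks; no ties here).
rank(x): 13->7, 4->3, 18->10, 11->6, 17->9, 5->4, 15->8, 2->2, 1->1, 6->5
rank(y): 2->1, 6->3, 12->7, 7->4, 19->10, 14->8, 9->5, 5->2, 11->6, 18->9
Step 2: d_i = R_x(i) - R_y(i); compute d_i^2.
  (7-1)^2=36, (3-3)^2=0, (10-7)^2=9, (6-4)^2=4, (9-10)^2=1, (4-8)^2=16, (8-5)^2=9, (2-2)^2=0, (1-6)^2=25, (5-9)^2=16
sum(d^2) = 116.
Step 3: rho = 1 - 6*116 / (10*(10^2 - 1)) = 1 - 696/990 = 0.296970.
Step 4: Under H0, t = rho * sqrt((n-2)/(1-rho^2)) = 0.8796 ~ t(8).
Step 5: Two-sided p-value from the t-distribution with 8 df = 0.404702.
Step 6: alpha = 0.1. fail to reject H0.

rho = 0.2970, p = 0.404702, fail to reject H0 at alpha = 0.1.


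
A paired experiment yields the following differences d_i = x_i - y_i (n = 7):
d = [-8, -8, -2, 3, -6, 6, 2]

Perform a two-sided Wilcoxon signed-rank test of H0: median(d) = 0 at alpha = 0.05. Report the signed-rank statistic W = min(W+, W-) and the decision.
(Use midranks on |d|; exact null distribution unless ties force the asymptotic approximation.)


Step 1: Drop any zero differences (none here) and take |d_i|.
|d| = [8, 8, 2, 3, 6, 6, 2]
Step 2: Midrank |d_i| (ties get averaged ranks).
ranks: |8|->6.5, |8|->6.5, |2|->1.5, |3|->3, |6|->4.5, |6|->4.5, |2|->1.5
Step 3: Attach original signs; sum ranks with positive sign and with negative sign.
W+ = 3 + 4.5 + 1.5 = 9
W- = 6.5 + 6.5 + 1.5 + 4.5 = 19
(Check: W+ + W- = 28 should equal n(n+1)/2 = 28.)
Step 4: Test statistic W = min(W+, W-) = 9.
Step 5: Ties in |d|, so use the tie-corrected normal approximation.
        E[W] = n(n+1)/4 = 7*8/4 = 14.
        Tie groups: |d|=2 (t=2), |d|=6 (t=2), |d|=8 (t=2); sum(t^3 - t) = 18.
        Var[W] = n(n+1)(2n+1)/24 - sum(t^3-t)/48 = 840/24 - 18/48 = 34.625.
        z = (W - E[W]) / sqrt(Var[W]) = (9 - 14) / 5.8843 = -0.8497.
        Two-sided p = 2*Phi(z) = 0.395482.
Step 6: alpha = 0.05. fail to reject H0.

W+ = 9, W- = 19, W = min = 9, p = 0.395482, fail to reject H0.


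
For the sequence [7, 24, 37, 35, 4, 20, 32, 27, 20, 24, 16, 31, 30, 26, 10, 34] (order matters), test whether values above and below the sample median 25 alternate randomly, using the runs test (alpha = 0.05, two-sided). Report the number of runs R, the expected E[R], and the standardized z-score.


Step 1: Compute median = 25; label A = above, B = below.
Labels in order: BBAABBAABBBAAABA  (n_A = 8, n_B = 8)
Step 2: Count runs R = 8.
Step 3: Under H0 (random ordering), E[R] = 2*n_A*n_B/(n_A+n_B) + 1 = 2*8*8/16 + 1 = 9.0000.
        Var[R] = 2*n_A*n_B*(2*n_A*n_B - n_A - n_B) / ((n_A+n_B)^2 * (n_A+n_B-1)) = 14336/3840 = 3.7333.
        SD[R] = 1.9322.
Step 4: Continuity-corrected z = (R + 0.5 - E[R]) / SD[R] = (8 + 0.5 - 9.0000) / 1.9322 = -0.2588.
Step 5: Two-sided p-value via normal approximation = 2*(1 - Phi(|z|)) = 0.795809.
Step 6: alpha = 0.05. fail to reject H0.

R = 8, z = -0.2588, p = 0.795809, fail to reject H0.


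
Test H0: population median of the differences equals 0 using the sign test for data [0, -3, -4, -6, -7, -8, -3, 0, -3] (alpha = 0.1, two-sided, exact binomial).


Step 1: Discard zero differences. Original n = 9; n_eff = number of nonzero differences = 7.
Nonzero differences (with sign): -3, -4, -6, -7, -8, -3, -3
Step 2: Count signs: positive = 0, negative = 7.
Step 3: Under H0: P(positive) = 0.5, so the number of positives S ~ Bin(7, 0.5).
Step 4: Two-sided exact p-value = sum of Bin(7,0.5) probabilities at or below the observed probability = 0.015625.
Step 5: alpha = 0.1. reject H0.

n_eff = 7, pos = 0, neg = 7, p = 0.015625, reject H0.


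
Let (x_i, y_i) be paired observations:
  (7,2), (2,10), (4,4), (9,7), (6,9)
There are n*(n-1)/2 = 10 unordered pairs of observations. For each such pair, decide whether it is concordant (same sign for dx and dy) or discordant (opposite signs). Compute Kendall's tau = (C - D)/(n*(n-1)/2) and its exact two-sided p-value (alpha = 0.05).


Step 1: Enumerate the 10 unordered pairs (i,j) with i<j and classify each by sign(x_j-x_i) * sign(y_j-y_i).
  (1,2):dx=-5,dy=+8->D; (1,3):dx=-3,dy=+2->D; (1,4):dx=+2,dy=+5->C; (1,5):dx=-1,dy=+7->D
  (2,3):dx=+2,dy=-6->D; (2,4):dx=+7,dy=-3->D; (2,5):dx=+4,dy=-1->D; (3,4):dx=+5,dy=+3->C
  (3,5):dx=+2,dy=+5->C; (4,5):dx=-3,dy=+2->D
Step 2: C = 3, D = 7, total pairs = 10.
Step 3: tau = (C - D)/(n(n-1)/2) = (3 - 7)/10 = -0.400000.
Step 4: Exact two-sided p-value (enumerate n! = 120 permutations of y under H0): p = 0.483333.
Step 5: alpha = 0.05. fail to reject H0.

tau_b = -0.4000 (C=3, D=7), p = 0.483333, fail to reject H0.


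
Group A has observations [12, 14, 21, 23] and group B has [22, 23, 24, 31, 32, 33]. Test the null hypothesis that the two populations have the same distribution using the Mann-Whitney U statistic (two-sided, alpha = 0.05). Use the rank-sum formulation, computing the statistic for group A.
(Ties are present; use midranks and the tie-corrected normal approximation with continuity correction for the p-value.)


Step 1: Combine and sort all 10 observations; assign midranks.
sorted (value, group): (12,X), (14,X), (21,X), (22,Y), (23,X), (23,Y), (24,Y), (31,Y), (32,Y), (33,Y)
ranks: 12->1, 14->2, 21->3, 22->4, 23->5.5, 23->5.5, 24->7, 31->8, 32->9, 33->10
Step 2: Rank sum for X: R1 = 1 + 2 + 3 + 5.5 = 11.5.
Step 3: U_X = R1 - n1(n1+1)/2 = 11.5 - 4*5/2 = 11.5 - 10 = 1.5.
       U_Y = n1*n2 - U_X = 24 - 1.5 = 22.5.
Step 4: Ties are present, so use the tie-corrected normal approximation (with continuity correction) for the p-value.
Step 5: p-value = 0.032476; compare to alpha = 0.05. reject H0.

U_X = 1.5, p = 0.032476, reject H0 at alpha = 0.05.


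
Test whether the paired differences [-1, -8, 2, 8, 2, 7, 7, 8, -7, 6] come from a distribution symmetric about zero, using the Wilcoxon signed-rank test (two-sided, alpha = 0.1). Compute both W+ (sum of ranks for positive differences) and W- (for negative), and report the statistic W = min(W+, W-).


Step 1: Drop any zero differences (none here) and take |d_i|.
|d| = [1, 8, 2, 8, 2, 7, 7, 8, 7, 6]
Step 2: Midrank |d_i| (ties get averaged ranks).
ranks: |1|->1, |8|->9, |2|->2.5, |8|->9, |2|->2.5, |7|->6, |7|->6, |8|->9, |7|->6, |6|->4
Step 3: Attach original signs; sum ranks with positive sign and with negative sign.
W+ = 2.5 + 9 + 2.5 + 6 + 6 + 9 + 4 = 39
W- = 1 + 9 + 6 = 16
(Check: W+ + W- = 55 should equal n(n+1)/2 = 55.)
Step 4: Test statistic W = min(W+, W-) = 16.
Step 5: Ties in |d|, so use the tie-corrected normal approximation.
        E[W] = n(n+1)/4 = 10*11/4 = 27.5.
        Tie groups: |d|=2 (t=2), |d|=7 (t=3), |d|=8 (t=3); sum(t^3 - t) = 54.
        Var[W] = n(n+1)(2n+1)/24 - sum(t^3-t)/48 = 2310/24 - 54/48 = 95.125.
        z = (W - E[W]) / sqrt(Var[W]) = (16 - 27.5) / 9.7532 = -1.1791.
        Two-sided p = 2*Phi(z) = 0.238359.
Step 6: alpha = 0.1. fail to reject H0.

W+ = 39, W- = 16, W = min = 16, p = 0.238359, fail to reject H0.


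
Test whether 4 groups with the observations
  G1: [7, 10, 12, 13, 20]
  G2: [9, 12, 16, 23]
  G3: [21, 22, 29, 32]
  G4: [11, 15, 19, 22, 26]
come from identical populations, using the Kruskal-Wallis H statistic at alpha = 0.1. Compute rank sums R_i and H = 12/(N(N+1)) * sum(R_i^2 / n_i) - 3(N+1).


Step 1: Combine all N = 18 observations and assign midranks.
sorted (value, group, rank): (7,G1,1), (9,G2,2), (10,G1,3), (11,G4,4), (12,G1,5.5), (12,G2,5.5), (13,G1,7), (15,G4,8), (16,G2,9), (19,G4,10), (20,G1,11), (21,G3,12), (22,G3,13.5), (22,G4,13.5), (23,G2,15), (26,G4,16), (29,G3,17), (32,G3,18)
Step 2: Sum ranks within each group.
R_1 = 27.5 (n_1 = 5)
R_2 = 31.5 (n_2 = 4)
R_3 = 60.5 (n_3 = 4)
R_4 = 51.5 (n_4 = 5)
Step 3: H = 12/(N(N+1)) * sum(R_i^2/n_i) - 3(N+1)
     = 12/(18*19) * (27.5^2/5 + 31.5^2/4 + 60.5^2/4 + 51.5^2/5) - 3*19
     = 0.035088 * 1844.83 - 57
     = 7.730702.
Step 4: Ties present; correction factor C = 1 - 12/(18^3 - 18) = 0.997936. Corrected H = 7.730702 / 0.997936 = 7.746691.
Step 5: Under H0, H ~ chi^2(3); p-value = 0.051547.
Step 6: alpha = 0.1. reject H0.

H = 7.7467, df = 3, p = 0.051547, reject H0.
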